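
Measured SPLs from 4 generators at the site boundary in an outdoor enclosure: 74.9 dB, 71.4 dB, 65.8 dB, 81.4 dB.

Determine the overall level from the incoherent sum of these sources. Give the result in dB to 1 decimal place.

82.7 dB

Converting to relative power and adding: 10^(74.9/10) + 10^(71.4/10) + 10^(65.8/10) + 10^(81.4/10) = 1.865e+08.
L_total = 10·log₁₀(1.865e+08) = 82.7 dB.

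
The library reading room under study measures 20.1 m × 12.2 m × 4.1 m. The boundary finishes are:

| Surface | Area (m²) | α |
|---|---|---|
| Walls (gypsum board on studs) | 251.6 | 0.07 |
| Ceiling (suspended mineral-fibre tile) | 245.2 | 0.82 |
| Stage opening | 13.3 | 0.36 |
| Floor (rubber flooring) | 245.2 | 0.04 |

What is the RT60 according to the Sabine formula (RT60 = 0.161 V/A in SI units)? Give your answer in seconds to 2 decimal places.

0.69 sec

A = Σ Sᵢαᵢ = 251.6×0.07 + 245.2×0.82 + 13.3×0.36 + 245.2×0.04 = 233.272 sabins.
V = 20.1·12.2·4.1 = 1005.402 m³.
T = 0.161 V/A = 0.161·1005.402/233.272 = 0.69 s.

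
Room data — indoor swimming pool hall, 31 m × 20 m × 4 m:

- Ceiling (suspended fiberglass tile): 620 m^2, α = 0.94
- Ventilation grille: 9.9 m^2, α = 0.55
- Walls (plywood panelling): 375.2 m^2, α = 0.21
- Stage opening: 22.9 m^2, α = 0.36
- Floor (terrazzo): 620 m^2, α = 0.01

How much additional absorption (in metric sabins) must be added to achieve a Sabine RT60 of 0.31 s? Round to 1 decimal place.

A₁ = Σ Sᵢαᵢ = 620·0.94 + 9.9·0.55 + 375.2·0.21 + 22.9·0.36 + 620·0.01 = 681.481 sabins.
For T = 0.31 s, need A₂ = 0.161·V/T = 0.161·2480/0.31 = 1288.000 sabins.
ΔA = A₂ − A₁ = 1288.000 − 681.481 = 606.5 sabins.

606.5 sabins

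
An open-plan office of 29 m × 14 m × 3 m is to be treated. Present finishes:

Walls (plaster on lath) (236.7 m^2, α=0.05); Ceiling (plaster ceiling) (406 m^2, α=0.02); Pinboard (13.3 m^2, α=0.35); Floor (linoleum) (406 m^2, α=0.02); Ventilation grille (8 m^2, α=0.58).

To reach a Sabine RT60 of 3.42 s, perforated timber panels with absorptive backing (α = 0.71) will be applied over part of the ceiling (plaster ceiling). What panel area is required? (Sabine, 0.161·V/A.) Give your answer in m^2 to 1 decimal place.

Equivalent absorption area: A₁ = 236.7×0.05 + 406×0.02 + 13.3×0.35 + 406×0.02 + 8×0.58 = 37.370 m^2.
V = 1218 m³. Target absorption A₂ = 0.161 × 1218 / 3.42 = 57.339 sabins.
Absorption to add: 57.339 − 37.370 = 19.969 sabins.
Net gain per m^2: Δα = 0.71 − 0.02 = 0.69.
Panel area = 19.969 / 0.69 = 28.9 m^2.

28.9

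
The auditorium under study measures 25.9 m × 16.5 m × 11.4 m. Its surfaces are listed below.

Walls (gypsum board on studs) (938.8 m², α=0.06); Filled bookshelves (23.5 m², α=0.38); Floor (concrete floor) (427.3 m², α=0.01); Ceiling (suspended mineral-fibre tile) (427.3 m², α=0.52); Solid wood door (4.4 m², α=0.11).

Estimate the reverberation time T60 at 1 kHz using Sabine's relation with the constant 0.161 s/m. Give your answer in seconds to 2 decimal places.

Equivalent absorption area: A = 938.8·0.06 + 23.5·0.38 + 427.3·0.01 + 427.3·0.52 + 4.4·0.11 = 292.211 m².
Volume V = 25.9 × 16.5 × 11.4 = 4871.79 m³.
RT60 = 0.161 · V / A = 0.161 × 4871.79 / 292.211 = 2.68 s.

2.68 s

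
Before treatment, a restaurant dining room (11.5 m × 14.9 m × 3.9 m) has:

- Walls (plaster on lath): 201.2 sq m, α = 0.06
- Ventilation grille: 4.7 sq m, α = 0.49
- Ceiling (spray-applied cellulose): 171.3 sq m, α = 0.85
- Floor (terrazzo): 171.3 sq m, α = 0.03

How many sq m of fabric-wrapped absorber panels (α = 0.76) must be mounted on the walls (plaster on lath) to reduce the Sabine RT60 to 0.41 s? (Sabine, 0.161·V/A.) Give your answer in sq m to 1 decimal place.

139.0

Total absorption A₁ = 201.2×0.06 + 4.7×0.49 + 171.3×0.85 + 171.3×0.03
  = 12.072 + 2.303 + 145.605 + 5.139 = 165.119 sq m sabins.
V = 668.265 m³. Target absorption A₂ = 0.161 × 668.265 / 0.41 = 262.416 sabins.
ΔA needed = 262.416 − 165.119 = 97.297 sabins.
Net gain per sq m: Δα = 0.76 − 0.06 = 0.70.
Panel area = 97.297 / 0.70 = 139.0 sq m.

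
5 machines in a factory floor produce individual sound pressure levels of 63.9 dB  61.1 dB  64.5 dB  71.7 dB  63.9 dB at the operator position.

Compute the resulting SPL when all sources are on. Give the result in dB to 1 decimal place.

73.8 dB

Converting to relative power and adding: 10^(63.9/10) + 10^(61.1/10) + 10^(64.5/10) + 10^(71.7/10) + 10^(63.9/10) = 2.381e+07.
Combined level = 10 log₁₀(2.381e+07) = 73.8 dB.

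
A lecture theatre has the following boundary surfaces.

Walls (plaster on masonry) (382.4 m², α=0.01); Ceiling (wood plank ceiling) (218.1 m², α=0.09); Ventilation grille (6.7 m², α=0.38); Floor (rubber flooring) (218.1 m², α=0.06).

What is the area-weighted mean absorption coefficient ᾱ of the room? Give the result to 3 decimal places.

S = Σ Sᵢ = 382.4 + 218.1 + 6.7 + 218.1 = 825.3 m².
Σ(Sᵢαᵢ) = 382.4·0.01 + 218.1·0.09 + 6.7·0.38 + 218.1·0.06 = 39.085.
ᾱ = A/S = 0.047.

0.047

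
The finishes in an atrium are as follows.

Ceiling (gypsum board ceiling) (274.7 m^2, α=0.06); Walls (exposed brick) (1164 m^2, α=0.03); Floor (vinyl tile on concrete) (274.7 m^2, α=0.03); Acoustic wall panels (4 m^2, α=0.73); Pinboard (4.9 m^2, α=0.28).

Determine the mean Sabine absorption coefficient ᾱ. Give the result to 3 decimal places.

S = Σ Sᵢ = 274.7 + 1164 + 274.7 + 4 + 4.9 = 1722.3 m^2.
A = 274.7*0.06 + 1164*0.03 + 274.7*0.03 + 4*0.73 + 4.9*0.28 = 63.935 sabins.
ᾱ = A/S = 0.037.

0.037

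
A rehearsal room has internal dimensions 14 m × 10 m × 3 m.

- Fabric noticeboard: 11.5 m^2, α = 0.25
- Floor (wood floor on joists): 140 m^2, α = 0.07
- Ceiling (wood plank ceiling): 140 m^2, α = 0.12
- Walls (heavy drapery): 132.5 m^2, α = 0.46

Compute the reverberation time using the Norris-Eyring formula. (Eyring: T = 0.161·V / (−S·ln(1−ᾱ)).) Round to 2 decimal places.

S = Σ Sᵢ = 424.0 m^2.
Absorption A = 11.5×0.25 + 140×0.07 + 140×0.12 + 132.5×0.46 = 90.425 sabins.
Mean coefficient ᾱ = A/S = 0.2133.
−S·ln(1−ᾱ) = −424.0 × ln(1 − 0.2133) = 101.721.
V = 14 × 10 × 3 = 420 m³.
T = 0.161·V/[−S·ln(1−ᾱ)] = 0.161·420/101.721 = 0.66 s.

0.66 sec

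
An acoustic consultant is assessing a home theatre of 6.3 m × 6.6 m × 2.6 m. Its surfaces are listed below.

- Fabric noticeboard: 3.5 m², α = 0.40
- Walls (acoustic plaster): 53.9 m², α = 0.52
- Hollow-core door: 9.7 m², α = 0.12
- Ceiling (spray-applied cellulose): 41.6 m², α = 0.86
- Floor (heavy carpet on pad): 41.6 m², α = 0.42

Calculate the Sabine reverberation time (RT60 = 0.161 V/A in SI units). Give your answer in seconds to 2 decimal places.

A = Σ Sᵢαᵢ = 3.5·0.40 + 53.9·0.52 + 9.7·0.12 + 41.6·0.86 + 41.6·0.42 = 83.840 sabins.
Room volume: 108.108 m³.
RT60 = 0.161 · V / A = 0.161 × 108.108 / 83.840 = 0.21 s.

0.21 seconds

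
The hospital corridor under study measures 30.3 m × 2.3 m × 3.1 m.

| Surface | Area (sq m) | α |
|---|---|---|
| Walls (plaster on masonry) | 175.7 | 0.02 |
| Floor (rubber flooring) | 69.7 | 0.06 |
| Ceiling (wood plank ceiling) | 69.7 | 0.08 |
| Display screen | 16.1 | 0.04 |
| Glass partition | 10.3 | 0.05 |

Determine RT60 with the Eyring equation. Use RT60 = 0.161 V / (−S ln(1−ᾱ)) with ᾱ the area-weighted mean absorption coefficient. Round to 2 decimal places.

Total surface area S = 175.7 + 69.7 + 69.7 + 16.1 + 10.3 = 341.5 sq m.
Σ(Sᵢαᵢ) = 175.7·0.02 + 69.7·0.06 + 69.7·0.08 + 16.1·0.04 + 10.3·0.05 = 14.431.
ᾱ = 14.431 / 341.5 = 0.0423.
Eyring denominator: −S ln(1−ᾱ) = 14.760.
V = 30.3 × 2.3 × 3.1 = 216.039 m³.
RT60 = 0.161 × 216.039 / 14.760 = 2.36 s.

2.36 s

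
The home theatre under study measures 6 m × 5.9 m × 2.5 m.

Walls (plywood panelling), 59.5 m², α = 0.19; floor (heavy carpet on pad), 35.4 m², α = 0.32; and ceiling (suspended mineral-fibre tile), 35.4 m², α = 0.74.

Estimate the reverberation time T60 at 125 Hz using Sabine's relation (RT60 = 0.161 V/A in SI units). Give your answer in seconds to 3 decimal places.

Equivalent absorption area: A = 59.5*0.19 + 35.4*0.32 + 35.4*0.74 = 48.829 m².
Volume V = 6 × 5.9 × 2.5 = 88.5 m³.
T = 0.161 V/A = 0.161·88.5/48.829 = 0.292 s.

0.292 s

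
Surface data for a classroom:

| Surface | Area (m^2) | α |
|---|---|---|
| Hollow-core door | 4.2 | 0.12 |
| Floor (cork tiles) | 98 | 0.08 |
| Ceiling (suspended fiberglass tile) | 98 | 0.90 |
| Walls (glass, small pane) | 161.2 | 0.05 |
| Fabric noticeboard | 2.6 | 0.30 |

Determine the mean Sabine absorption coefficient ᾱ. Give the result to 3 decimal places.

0.290

Total surface area S = 364.0 m^2.
Weighted sum Σ Sα = 105.384.
ᾱ = 105.384 / 364.0 = 0.290.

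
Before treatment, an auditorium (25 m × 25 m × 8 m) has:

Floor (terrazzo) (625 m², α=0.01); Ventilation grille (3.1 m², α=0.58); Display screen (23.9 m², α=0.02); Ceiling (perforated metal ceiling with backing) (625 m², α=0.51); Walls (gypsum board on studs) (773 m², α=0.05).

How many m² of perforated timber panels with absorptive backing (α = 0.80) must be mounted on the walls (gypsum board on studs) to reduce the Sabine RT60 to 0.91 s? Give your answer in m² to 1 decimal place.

691.6

A₁ = Σ Sᵢαᵢ = 625·0.01 + 3.1·0.58 + 23.9·0.02 + 625·0.51 + 773·0.05 = 365.926 sabins.
Required A₂ = 0.161·5000/0.91 = 884.615 sabins.
ΔA needed = 884.615 − 365.926 = 518.689 sabins.
Each m² of panel replacing the walls (gypsum board on studs) adds (0.80 − 0.05) = 0.75 sabins.
Panel area = 518.689 / 0.75 = 691.6 m².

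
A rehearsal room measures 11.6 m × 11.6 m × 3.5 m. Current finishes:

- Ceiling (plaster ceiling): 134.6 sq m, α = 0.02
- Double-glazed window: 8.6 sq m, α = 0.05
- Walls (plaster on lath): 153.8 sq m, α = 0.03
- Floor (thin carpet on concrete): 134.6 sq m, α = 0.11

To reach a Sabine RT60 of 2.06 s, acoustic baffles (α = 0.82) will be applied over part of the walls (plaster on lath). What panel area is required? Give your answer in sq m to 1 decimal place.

Summing Sᵢαᵢ: 2.692 + 0.430 + 4.614 + 14.806 → A₁ = 22.542 sabins.
V = 470.96 m³. Target absorption A₂ = 0.161 × 470.96 / 2.06 = 36.808 sabins.
Absorption to add: 36.808 − 22.542 = 14.266 sabins.
Each sq m of panel replacing the walls (plaster on lath) adds (0.82 − 0.03) = 0.79 sabins.
Panel area = 14.266 / 0.79 = 18.1 sq m.

18.1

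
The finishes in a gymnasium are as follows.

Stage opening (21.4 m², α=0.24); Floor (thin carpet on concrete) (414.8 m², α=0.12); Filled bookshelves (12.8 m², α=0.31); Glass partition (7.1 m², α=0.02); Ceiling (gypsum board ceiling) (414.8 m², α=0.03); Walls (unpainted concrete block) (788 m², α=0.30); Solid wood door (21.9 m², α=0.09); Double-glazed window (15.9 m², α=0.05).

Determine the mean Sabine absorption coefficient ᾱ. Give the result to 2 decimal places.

Total surface area S = 1696.7 m².
Σ(Sᵢαᵢ) = 21.4×0.24 + 414.8×0.12 + 12.8×0.31 + 7.1×0.02 + 414.8×0.03 + 788×0.30 + 21.9×0.09 + 15.9×0.05 = 310.632.
ᾱ = 310.632 / 1696.7 = 0.18.

0.18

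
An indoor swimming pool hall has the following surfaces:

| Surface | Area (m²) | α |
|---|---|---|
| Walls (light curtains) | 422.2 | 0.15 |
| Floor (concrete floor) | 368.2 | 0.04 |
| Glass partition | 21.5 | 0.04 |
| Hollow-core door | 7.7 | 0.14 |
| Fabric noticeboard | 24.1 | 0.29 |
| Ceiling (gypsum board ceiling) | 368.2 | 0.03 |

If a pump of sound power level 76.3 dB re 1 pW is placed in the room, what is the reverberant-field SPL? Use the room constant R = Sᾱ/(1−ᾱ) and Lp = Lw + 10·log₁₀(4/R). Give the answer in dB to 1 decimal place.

62.0 dB

A = 98.031 sabins; S = 1211.9 m².
ᾱ = 98.031/1211.9 = 0.0809; R = Sᾱ/(1−ᾱ) = 98.031/(1−0.0809) = 106.660 m².
Lp = Lw + 10 log₁₀(4/R) = 76.3 -14.26 = 62.0 dB.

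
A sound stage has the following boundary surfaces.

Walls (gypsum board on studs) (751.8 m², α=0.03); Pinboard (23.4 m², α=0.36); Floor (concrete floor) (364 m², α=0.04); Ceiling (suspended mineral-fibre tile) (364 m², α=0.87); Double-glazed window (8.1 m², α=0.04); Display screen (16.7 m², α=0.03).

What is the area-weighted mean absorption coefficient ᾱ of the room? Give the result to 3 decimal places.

S = Σ Sᵢ = 751.8 + 23.4 + 364 + 364 + 8.1 + 16.7 = 1528.0 m².
A = 751.8·0.03 + 23.4·0.36 + 364·0.04 + 364·0.87 + 8.1·0.04 + 16.7·0.03 = 363.043 sabins.
ᾱ = 363.043 / 1528.0 = 0.238.

0.238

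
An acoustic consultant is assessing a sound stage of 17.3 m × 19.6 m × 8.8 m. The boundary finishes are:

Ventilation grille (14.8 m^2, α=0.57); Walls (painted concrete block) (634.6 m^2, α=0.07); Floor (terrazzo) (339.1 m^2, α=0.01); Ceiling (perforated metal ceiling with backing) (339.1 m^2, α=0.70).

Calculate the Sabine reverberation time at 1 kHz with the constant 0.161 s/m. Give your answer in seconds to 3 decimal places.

1.636 sec

A = Σ Sᵢαᵢ = 14.8*0.57 + 634.6*0.07 + 339.1*0.01 + 339.1*0.70 = 293.619 sabins.
V = 17.3·19.6·8.8 = 2983.904 m³.
T = 0.161 V/A = 0.161·2983.904/293.619 = 1.636 s.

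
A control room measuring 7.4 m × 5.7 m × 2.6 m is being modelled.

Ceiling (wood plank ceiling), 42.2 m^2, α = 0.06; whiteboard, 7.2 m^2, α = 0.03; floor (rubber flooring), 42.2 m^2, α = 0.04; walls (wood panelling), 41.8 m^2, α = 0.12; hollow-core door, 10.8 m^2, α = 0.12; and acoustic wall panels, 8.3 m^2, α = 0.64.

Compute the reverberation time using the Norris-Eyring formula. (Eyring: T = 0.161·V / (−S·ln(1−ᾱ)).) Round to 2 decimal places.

1.04 s

Total surface area S = 42.2 + 7.2 + 42.2 + 41.8 + 10.8 + 8.3 = 152.5 m^2.
Σ(Sᵢαᵢ) = 42.2·0.06 + 7.2·0.03 + 42.2·0.04 + 41.8·0.12 + 10.8·0.12 + 8.3·0.64 = 16.060.
ᾱ = 16.060 / 152.5 = 0.1053.
−S·ln(1−ᾱ) = −152.5 × ln(1 − 0.1053) = 16.968.
V = 7.4 × 5.7 × 2.6 = 109.668 m³.
T = 0.161·V/[−S·ln(1−ᾱ)] = 0.161·109.668/16.968 = 1.04 s.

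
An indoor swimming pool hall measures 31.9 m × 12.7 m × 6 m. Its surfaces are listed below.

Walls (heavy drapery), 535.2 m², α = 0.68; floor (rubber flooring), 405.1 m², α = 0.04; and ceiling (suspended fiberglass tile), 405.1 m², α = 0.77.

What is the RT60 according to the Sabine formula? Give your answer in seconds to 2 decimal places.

Summing Sᵢαᵢ: 363.936 + 16.204 + 311.927 → A = 692.067 sabins.
Room volume: 2430.78 m³.
RT60 = 0.161 · V / A = 0.161 × 2430.78 / 692.067 = 0.57 s.

0.57 s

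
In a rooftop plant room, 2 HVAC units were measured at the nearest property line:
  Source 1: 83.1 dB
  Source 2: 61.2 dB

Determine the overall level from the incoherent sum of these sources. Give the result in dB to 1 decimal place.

83.1 dB

Σ 10^(Lᵢ/10) = 2.055e+08.
Combined level = 10 log₁₀(2.055e+08) = 83.1 dB.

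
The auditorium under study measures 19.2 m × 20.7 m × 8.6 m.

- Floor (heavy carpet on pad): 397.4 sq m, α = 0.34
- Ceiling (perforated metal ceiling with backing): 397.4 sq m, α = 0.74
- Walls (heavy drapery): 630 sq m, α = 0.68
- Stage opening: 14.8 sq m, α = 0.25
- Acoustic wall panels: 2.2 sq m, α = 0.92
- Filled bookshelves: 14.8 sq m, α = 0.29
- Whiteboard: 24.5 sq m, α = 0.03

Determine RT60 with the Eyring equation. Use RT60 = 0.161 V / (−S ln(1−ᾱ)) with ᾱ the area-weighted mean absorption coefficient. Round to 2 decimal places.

0.42 s

Total surface area S = 397.4 + 397.4 + 630 + 14.8 + 2.2 + 14.8 + 24.5 = 1481.1 sq m.
Σ(Sᵢαᵢ) = 397.4·0.34 + 397.4·0.74 + 630·0.68 + 14.8·0.25 + 2.2·0.92 + 14.8·0.29 + 24.5·0.03 = 868.343.
Mean coefficient ᾱ = A/S = 0.5863.
−S·ln(1−ᾱ) = −1481.1 × ln(1 − 0.5863) = 1307.240.
V = 19.2 × 20.7 × 8.6 = 3417.984 m³.
T = 0.161·V/[−S·ln(1−ᾱ)] = 0.161·3417.984/1307.240 = 0.42 s.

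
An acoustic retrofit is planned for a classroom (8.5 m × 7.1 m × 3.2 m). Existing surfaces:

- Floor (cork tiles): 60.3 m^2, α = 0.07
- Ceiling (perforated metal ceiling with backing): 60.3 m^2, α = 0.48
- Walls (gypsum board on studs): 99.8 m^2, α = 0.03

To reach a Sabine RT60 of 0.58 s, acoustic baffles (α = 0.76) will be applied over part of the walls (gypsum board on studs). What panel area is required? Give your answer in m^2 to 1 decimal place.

Summing Sᵢαᵢ: 4.221 + 28.944 + 2.994 → A₁ = 36.159 sabins.
Required A₂ = 0.161·193.12/0.58 = 53.607 sabins.
Absorption to add: 53.607 − 36.159 = 17.448 sabins.
Each m^2 of panel replacing the walls (gypsum board on studs) adds (0.76 − 0.03) = 0.73 sabins.
Area = ΔA/Δα = 17.448/0.73 = 23.9 m^2.

23.9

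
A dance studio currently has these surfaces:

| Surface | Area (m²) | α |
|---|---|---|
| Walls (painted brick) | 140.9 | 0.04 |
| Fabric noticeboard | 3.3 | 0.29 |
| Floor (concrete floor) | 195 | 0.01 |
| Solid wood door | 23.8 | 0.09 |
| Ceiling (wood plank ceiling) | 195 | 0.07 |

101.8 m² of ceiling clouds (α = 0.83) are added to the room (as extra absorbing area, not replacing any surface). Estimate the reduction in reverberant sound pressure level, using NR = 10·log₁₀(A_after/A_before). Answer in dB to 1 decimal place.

6.5 dB

Equivalent absorption area: A_before = 140.9*0.04 + 3.3*0.29 + 195*0.01 + 23.8*0.09 + 195*0.07 = 24.335 m².
Added absorption = 101.8 × 0.83 = 84.494 sabins.
A_after = 24.335 + 84.494 = 108.829 sabins.
Reduction = 10 log₁₀(A_after/A_before) = 10 log₁₀(4.4721) = 6.5 dB.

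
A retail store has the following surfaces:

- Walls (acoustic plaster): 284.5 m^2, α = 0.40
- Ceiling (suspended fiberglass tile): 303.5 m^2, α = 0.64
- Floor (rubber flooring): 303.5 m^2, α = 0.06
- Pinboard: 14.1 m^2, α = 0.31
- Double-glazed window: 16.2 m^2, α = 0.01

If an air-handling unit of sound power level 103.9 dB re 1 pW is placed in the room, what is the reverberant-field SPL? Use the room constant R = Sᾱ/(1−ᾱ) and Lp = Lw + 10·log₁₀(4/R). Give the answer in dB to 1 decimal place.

Σ(Sᵢαᵢ) = 284.5·0.40 + 303.5·0.64 + 303.5·0.06 + 14.1·0.31 + 16.2·0.01 = 330.783; total area S = 921.8 m^2.
ᾱ = 0.3588, so room constant R = A/(1−ᾱ) = 515.881 m^2.
Lp = Lw + 10 log₁₀(4/R) = 103.9 -21.10 = 82.8 dB.

82.8 dB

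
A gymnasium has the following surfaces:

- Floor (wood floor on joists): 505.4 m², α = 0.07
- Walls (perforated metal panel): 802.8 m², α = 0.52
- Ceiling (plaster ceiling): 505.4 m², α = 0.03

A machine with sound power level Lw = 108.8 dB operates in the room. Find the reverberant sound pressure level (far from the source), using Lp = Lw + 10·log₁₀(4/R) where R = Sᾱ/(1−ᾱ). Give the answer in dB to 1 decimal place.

A = 467.996 sabins; S = 1813.6 m².
ᾱ = 0.2580, so room constant R = A/(1−ᾱ) = 630.722 m².
Lp = Lw + 10 log₁₀(4/R) = 108.8 -21.98 = 86.8 dB.

86.8 dB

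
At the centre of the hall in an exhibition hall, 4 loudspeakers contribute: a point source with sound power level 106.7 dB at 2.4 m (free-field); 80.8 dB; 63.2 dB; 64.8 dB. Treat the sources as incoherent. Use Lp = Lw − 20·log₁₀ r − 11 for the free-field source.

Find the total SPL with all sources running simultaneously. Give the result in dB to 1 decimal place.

88.9 dB

Source at 2.4 m: Lp = 106.7 − 20·log₁₀(2.4) − 11 = 88.1 dB.
Σ 10^(Lᵢ/10) = 7.71e+08.
Back to dB: 10·log₁₀ Σ = 88.9 dB.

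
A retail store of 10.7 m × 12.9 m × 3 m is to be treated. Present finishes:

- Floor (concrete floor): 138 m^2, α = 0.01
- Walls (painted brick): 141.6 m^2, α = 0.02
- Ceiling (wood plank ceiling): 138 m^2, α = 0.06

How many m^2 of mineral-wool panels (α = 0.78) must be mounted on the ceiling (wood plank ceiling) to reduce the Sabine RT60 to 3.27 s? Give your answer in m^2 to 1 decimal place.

11.0

Equivalent absorption area: A₁ = 138·0.01 + 141.6·0.02 + 138·0.06 = 12.492 m^2.
V = 414.09 m³. Target absorption A₂ = 0.161 × 414.09 / 3.27 = 20.388 sabins.
Absorption to add: 20.388 − 12.492 = 7.896 sabins.
Net gain per m^2: Δα = 0.78 − 0.06 = 0.72.
Area = ΔA/Δα = 7.896/0.72 = 11.0 m^2.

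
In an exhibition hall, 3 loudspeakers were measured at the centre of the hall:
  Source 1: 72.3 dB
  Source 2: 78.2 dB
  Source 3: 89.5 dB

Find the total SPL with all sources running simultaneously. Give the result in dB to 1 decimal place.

Sum in the linear (power) domain: Σ 10^(Lᵢ/10) = 10^(72.3/10) + 10^(78.2/10) + 10^(89.5/10) = 9.743e+08.
L_total = 10·log₁₀(9.743e+08) = 89.9 dB.

89.9 dB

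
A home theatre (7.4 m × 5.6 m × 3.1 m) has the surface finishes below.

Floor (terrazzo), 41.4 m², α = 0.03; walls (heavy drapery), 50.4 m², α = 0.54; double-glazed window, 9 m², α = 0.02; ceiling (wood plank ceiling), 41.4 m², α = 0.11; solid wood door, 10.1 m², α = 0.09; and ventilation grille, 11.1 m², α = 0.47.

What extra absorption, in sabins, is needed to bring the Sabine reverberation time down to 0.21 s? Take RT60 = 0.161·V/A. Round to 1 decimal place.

59.2 sabins

Summing Sᵢαᵢ: 1.242 + 27.216 + 0.180 + 4.554 + 0.909 + 5.217 → A₁ = 39.318 sabins.
Target A₂ = 0.161·128.464/0.21 = 98.489 sabins (V = 128.464 m³).
ΔA = A₂ − A₁ = 98.489 − 39.318 = 59.2 sabins.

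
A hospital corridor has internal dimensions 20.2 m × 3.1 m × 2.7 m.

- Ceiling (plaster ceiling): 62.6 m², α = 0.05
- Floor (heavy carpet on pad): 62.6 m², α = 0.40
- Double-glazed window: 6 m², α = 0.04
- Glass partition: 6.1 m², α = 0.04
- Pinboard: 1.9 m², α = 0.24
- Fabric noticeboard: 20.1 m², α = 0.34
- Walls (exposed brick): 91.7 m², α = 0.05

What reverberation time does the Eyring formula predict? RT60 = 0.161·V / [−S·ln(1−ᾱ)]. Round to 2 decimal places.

S = Σ Sᵢ = 251.0 m².
Absorption A = 62.6×0.05 + 62.6×0.40 + 6×0.04 + 6.1×0.04 + 1.9×0.24 + 20.1×0.34 + 91.7×0.05 = 40.529 sabins.
ᾱ = 40.529 / 251.0 = 0.1615.
Eyring denominator: −S ln(1−ᾱ) = 44.211.
V = 20.2 × 3.1 × 2.7 = 169.074 m³.
T = 0.161·V/[−S·ln(1−ᾱ)] = 0.161·169.074/44.211 = 0.62 s.

0.62 s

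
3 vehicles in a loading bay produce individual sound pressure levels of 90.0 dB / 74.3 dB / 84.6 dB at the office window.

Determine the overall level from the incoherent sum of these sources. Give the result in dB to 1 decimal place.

Converting to relative power and adding: 10^(90.0/10) + 10^(74.3/10) + 10^(84.6/10) = 1.315e+09.
Combined level = 10 log₁₀(1.315e+09) = 91.2 dB.

91.2 dB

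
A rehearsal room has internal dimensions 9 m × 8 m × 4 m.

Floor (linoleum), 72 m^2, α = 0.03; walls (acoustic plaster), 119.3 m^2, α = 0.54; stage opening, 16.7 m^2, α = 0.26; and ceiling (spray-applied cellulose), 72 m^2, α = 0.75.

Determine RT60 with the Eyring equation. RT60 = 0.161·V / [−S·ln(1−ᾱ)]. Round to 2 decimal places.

0.28 seconds

Total surface area S = 72 + 119.3 + 16.7 + 72 = 280.0 m^2.
Absorption A = 72×0.03 + 119.3×0.54 + 16.7×0.26 + 72×0.75 = 124.924 sabins.
Mean coefficient ᾱ = A/S = 0.4462.
Eyring denominator: −S ln(1−ᾱ) = 165.466.
V = 9 × 8 × 4 = 288 m³.
RT60 = 0.161 × 288 / 165.466 = 0.28 s.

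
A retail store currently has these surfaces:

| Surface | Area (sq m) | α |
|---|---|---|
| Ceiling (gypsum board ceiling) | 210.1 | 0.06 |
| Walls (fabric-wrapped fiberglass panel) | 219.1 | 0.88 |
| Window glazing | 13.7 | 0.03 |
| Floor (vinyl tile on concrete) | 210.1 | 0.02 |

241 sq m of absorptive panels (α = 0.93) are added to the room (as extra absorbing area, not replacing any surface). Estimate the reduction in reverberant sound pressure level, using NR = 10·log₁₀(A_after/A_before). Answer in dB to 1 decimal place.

3.2 dB

Equivalent absorption area: A_before = 210.1×0.06 + 219.1×0.88 + 13.7×0.03 + 210.1×0.02 = 210.027 sq m.
Added absorption = 241 × 0.93 = 224.130 sabins.
A_after = 210.027 + 224.130 = 434.157 sabins.
Reduction = 10 log₁₀(A_after/A_before) = 10 log₁₀(2.0671) = 3.2 dB.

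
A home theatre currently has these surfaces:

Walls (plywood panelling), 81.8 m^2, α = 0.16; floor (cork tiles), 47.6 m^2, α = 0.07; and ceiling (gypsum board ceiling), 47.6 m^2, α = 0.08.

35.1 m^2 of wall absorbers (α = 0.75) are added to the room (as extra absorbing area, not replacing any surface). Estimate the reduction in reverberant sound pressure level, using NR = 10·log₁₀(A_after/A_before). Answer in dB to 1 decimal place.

A_before = Σ Sᵢαᵢ = 81.8·0.16 + 47.6·0.07 + 47.6·0.08 = 20.228 sabins.
Treatment contributes 35.1·0.75 = 26.325 sabins.
New total A_after = 46.553 sabins.
NR = 10·log₁₀(46.553/20.228) = 3.6 dB.

3.6 dB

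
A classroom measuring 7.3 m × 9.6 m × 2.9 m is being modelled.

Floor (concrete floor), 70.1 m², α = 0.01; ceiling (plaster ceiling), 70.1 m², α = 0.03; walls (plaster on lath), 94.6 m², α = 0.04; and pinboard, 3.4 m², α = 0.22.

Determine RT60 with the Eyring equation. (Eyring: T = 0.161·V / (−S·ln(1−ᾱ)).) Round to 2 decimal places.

Total surface area S = 70.1 + 70.1 + 94.6 + 3.4 = 238.2 m².
Absorption A = 70.1·0.01 + 70.1·0.03 + 94.6·0.04 + 3.4·0.22 = 7.336 sabins.
ᾱ = 7.336 / 238.2 = 0.0308.
−S·ln(1−ᾱ) = −238.2 × ln(1 − 0.0308) = 7.452.
V = 7.3 × 9.6 × 2.9 = 203.232 m³.
RT60 = 0.161 × 203.232 / 7.452 = 4.39 s.

4.39 s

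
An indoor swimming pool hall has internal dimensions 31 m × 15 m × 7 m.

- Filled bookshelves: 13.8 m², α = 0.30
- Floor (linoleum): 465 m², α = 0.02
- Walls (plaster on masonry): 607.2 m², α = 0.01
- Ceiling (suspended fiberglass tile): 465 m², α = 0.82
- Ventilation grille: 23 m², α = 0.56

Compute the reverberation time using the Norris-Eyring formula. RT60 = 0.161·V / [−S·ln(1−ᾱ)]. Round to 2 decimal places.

1.09 seconds

Total surface area S = 13.8 + 465 + 607.2 + 465 + 23 = 1574.0 m².
Absorption A = 13.8×0.30 + 465×0.02 + 607.2×0.01 + 465×0.82 + 23×0.56 = 413.692 sabins.
ᾱ = 413.692 / 1574.0 = 0.2628.
Eyring denominator: −S ln(1−ᾱ) = 479.906.
V = 31 × 15 × 7 = 3255 m³.
T = 0.161·V/[−S·ln(1−ᾱ)] = 0.161·3255/479.906 = 1.09 s.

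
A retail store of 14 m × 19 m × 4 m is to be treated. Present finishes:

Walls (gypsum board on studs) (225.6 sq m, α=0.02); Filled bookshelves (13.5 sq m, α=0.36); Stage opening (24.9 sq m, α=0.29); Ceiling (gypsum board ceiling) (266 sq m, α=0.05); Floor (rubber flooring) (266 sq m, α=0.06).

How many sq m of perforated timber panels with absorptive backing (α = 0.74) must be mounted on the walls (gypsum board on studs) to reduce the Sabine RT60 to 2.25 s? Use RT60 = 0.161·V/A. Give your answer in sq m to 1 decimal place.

A₁ = Σ Sᵢαᵢ = 225.6*0.02 + 13.5*0.36 + 24.9*0.29 + 266*0.05 + 266*0.06 = 45.853 sabins.
Required A₂ = 0.161·1064/2.25 = 76.135 sabins.
Absorption to add: 76.135 − 45.853 = 30.282 sabins.
Net gain per sq m: Δα = 0.74 − 0.02 = 0.72.
Panel area = 30.282 / 0.72 = 42.1 sq m.

42.1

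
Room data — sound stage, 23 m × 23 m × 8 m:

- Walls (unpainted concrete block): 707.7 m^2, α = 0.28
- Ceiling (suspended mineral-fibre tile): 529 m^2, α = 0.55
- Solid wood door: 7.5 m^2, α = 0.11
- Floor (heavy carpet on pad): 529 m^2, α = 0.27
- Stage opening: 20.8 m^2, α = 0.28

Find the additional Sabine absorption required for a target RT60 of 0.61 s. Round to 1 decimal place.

Total absorption A₁ = 707.7×0.28 + 529×0.55 + 7.5×0.11 + 529×0.27 + 20.8×0.28
  = 198.156 + 290.950 + 0.825 + 142.830 + 5.824 = 638.585 m^2 sabins.
For T = 0.61 s, need A₂ = 0.161·V/T = 0.161·4232/0.61 = 1116.970 sabins.
Shortfall: 1116.970 − 638.585 = 478.4 sabins.

478.4 sabins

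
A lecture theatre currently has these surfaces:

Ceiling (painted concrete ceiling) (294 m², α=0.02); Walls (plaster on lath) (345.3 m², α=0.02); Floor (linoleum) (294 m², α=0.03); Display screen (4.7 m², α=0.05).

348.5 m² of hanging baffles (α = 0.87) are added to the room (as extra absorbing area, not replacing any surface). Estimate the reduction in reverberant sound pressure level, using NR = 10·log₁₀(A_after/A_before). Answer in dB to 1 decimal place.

Summing Sᵢαᵢ: 5.880 + 6.906 + 8.820 + 0.235 → A_before = 21.841 sabins.
Added absorption = 348.5 × 0.87 = 303.195 sabins.
New total A_after = 325.036 sabins.
NR = 10·log₁₀(325.036/21.841) = 11.7 dB.

11.7 dB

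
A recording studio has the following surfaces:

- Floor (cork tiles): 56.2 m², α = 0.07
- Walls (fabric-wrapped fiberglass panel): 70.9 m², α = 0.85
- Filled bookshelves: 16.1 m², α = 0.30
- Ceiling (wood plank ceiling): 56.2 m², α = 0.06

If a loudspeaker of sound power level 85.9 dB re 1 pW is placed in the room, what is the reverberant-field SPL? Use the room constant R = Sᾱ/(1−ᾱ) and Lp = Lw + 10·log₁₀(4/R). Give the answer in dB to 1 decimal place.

71.4 dB

Σ(Sᵢαᵢ) = 56.2·0.07 + 70.9·0.85 + 16.1·0.30 + 56.2·0.06 = 72.401; total area S = 199.4 m².
ᾱ = 72.401/199.4 = 0.3631; R = Sᾱ/(1−ᾱ) = 72.401/(1−0.3631) = 113.677 m².
Lp = Lw + 10 log₁₀(4/R) = 85.9 -14.54 = 71.4 dB.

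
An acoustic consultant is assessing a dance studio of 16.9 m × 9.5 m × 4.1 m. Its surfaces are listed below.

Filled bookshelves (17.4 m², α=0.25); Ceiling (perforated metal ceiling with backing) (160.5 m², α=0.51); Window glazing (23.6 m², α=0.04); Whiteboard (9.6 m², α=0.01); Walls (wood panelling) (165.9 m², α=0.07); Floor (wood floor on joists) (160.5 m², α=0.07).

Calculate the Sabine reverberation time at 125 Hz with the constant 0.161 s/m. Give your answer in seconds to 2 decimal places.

0.96 seconds

Equivalent absorption area: A = 17.4×0.25 + 160.5×0.51 + 23.6×0.04 + 9.6×0.01 + 165.9×0.07 + 160.5×0.07 = 110.093 m².
Volume V = 16.9 × 9.5 × 4.1 = 658.255 m³.
RT60 = 0.161 · V / A = 0.161 × 658.255 / 110.093 = 0.96 s.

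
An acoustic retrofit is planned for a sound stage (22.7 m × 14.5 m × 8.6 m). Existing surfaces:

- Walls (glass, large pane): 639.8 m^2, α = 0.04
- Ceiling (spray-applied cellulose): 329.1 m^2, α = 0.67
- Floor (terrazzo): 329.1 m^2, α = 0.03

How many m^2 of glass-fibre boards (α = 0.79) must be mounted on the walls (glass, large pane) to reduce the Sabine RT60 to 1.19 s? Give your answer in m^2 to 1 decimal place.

169.4

Total absorption A₁ = 639.8·0.04 + 329.1·0.67 + 329.1·0.03
  = 25.592 + 220.497 + 9.873 = 255.962 m^2 sabins.
V = 2830.69 m³. Target absorption A₂ = 0.161 × 2830.69 / 1.19 = 382.976 sabins.
ΔA needed = 382.976 − 255.962 = 127.014 sabins.
Net gain per m^2: Δα = 0.79 − 0.04 = 0.75.
Area = ΔA/Δα = 127.014/0.75 = 169.4 m^2.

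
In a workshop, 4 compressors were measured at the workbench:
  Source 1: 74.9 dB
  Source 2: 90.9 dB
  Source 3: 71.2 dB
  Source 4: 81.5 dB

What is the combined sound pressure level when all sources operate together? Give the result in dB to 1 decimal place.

91.5 dB

Sum in the linear (power) domain: Σ 10^(Lᵢ/10) = 10^(74.9/10) + 10^(90.9/10) + 10^(71.2/10) + 10^(81.5/10) = 1.416e+09.
Combined level = 10 log₁₀(1.416e+09) = 91.5 dB.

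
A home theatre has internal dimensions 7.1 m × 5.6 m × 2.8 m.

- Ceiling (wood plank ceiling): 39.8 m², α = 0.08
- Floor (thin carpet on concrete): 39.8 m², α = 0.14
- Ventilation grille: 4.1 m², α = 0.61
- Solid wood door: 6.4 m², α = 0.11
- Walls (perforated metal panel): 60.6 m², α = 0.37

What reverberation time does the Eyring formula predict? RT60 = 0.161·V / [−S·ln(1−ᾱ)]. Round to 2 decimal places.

Total surface area S = 39.8 + 39.8 + 4.1 + 6.4 + 60.6 = 150.7 m².
Absorption A = 39.8·0.08 + 39.8·0.14 + 4.1·0.61 + 6.4·0.11 + 60.6·0.37 = 34.383 sabins.
Mean coefficient ᾱ = A/S = 0.2282.
Eyring denominator: −S ln(1−ᾱ) = 39.036.
V = 7.1 × 5.6 × 2.8 = 111.328 m³.
T = 0.161·V/[−S·ln(1−ᾱ)] = 0.161·111.328/39.036 = 0.46 s.

0.46 sec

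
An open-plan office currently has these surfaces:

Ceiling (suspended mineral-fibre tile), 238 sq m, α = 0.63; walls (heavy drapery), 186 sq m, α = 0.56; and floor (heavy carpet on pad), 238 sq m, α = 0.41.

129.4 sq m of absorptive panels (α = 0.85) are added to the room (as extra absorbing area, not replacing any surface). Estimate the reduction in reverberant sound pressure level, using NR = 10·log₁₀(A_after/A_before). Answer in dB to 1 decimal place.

Summing Sᵢαᵢ: 149.940 + 104.160 + 97.580 → A_before = 351.680 sabins.
Treatment contributes 129.4·0.85 = 109.990 sabins.
New total A_after = 461.670 sabins.
Reduction = 10 log₁₀(A_after/A_before) = 10 log₁₀(1.3128) = 1.2 dB.

1.2 dB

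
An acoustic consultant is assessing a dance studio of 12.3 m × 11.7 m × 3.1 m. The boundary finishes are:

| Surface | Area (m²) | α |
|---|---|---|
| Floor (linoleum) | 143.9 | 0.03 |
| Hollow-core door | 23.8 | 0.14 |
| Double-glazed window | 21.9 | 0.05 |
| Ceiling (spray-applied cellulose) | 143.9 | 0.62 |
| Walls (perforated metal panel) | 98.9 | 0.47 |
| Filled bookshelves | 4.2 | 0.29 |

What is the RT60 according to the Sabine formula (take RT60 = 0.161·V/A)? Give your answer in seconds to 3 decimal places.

0.493 sec

Equivalent absorption area: A = 143.9×0.03 + 23.8×0.14 + 21.9×0.05 + 143.9×0.62 + 98.9×0.47 + 4.2×0.29 = 145.663 m².
V = 12.3·11.7·3.1 = 446.121 m³.
Sabine: RT60 = 0.161 × 446.121 / 145.663 = 0.493 s.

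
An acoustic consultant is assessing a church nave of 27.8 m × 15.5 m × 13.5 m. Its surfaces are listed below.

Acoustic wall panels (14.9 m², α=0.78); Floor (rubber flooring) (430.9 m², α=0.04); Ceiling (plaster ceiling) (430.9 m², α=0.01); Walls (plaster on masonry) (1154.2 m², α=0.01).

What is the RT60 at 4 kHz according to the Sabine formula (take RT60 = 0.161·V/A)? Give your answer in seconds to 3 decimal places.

20.948 s

Summing Sᵢαᵢ: 11.622 + 17.236 + 4.309 + 11.542 → A = 44.709 sabins.
Volume V = 27.8 × 15.5 × 13.5 = 5817.15 m³.
RT60 = 0.161 · V / A = 0.161 × 5817.15 / 44.709 = 20.948 s.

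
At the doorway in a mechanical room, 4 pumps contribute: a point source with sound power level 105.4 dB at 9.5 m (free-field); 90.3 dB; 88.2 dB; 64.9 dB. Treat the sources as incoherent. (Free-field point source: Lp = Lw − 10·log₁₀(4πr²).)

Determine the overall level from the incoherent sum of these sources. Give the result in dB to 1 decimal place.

Source at 9.5 m: Lp = 105.4 − 10·log₁₀(4π·9.5²) = 105.4 − 10·log₁₀(1134.115) = 74.9 dB.
Sum in the linear (power) domain: Σ 10^(Lᵢ/10) = 10^(74.9/10) + 10^(90.3/10) + 10^(88.2/10) + 10^(64.9/10) = 1.766e+09.
L_total = 10·log₁₀(1.766e+09) = 92.5 dB.

92.5 dB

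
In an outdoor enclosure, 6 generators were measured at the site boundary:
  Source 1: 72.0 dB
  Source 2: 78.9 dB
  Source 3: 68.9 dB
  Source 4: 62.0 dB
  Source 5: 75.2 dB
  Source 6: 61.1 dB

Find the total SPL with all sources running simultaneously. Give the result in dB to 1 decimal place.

Converting to relative power and adding: 10^(72.0/10) + 10^(78.9/10) + 10^(68.9/10) + 10^(62.0/10) + 10^(75.2/10) + 10^(61.1/10) = 1.372e+08.
Combined level = 10 log₁₀(1.372e+08) = 81.4 dB.

81.4 dB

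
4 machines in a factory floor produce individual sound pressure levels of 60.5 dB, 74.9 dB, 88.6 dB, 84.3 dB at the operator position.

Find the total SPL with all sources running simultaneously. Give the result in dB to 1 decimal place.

Converting to relative power and adding: 10^(60.5/10) + 10^(74.9/10) + 10^(88.6/10) + 10^(84.3/10) = 1.026e+09.
Back to dB: 10·log₁₀ Σ = 90.1 dB.

90.1 dB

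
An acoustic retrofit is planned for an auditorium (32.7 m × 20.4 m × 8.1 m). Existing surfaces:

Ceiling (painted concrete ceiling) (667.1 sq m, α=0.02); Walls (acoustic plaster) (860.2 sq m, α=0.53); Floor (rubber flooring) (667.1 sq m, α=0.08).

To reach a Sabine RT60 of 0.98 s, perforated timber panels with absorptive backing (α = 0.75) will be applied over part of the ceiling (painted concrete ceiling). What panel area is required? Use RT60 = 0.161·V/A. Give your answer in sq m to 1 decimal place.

Summing Sᵢαᵢ: 13.342 + 455.906 + 53.368 → A₁ = 522.616 sabins.
V = 5403.348 m³. Target absorption A₂ = 0.161 × 5403.348 / 0.98 = 887.693 sabins.
ΔA needed = 887.693 − 522.616 = 365.077 sabins.
Net gain per sq m: Δα = 0.75 − 0.02 = 0.73.
Area = ΔA/Δα = 365.077/0.73 = 500.1 sq m.

500.1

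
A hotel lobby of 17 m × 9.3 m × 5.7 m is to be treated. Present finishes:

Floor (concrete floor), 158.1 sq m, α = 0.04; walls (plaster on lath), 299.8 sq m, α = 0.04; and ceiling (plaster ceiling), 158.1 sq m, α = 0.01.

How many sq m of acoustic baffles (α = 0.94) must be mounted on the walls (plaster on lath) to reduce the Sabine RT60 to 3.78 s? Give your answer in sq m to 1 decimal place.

20.5

Total absorption A₁ = 158.1·0.04 + 299.8·0.04 + 158.1·0.01
  = 6.324 + 11.992 + 1.581 = 19.897 sq m sabins.
Required A₂ = 0.161·901.17/3.78 = 38.383 sabins.
Absorption to add: 38.383 − 19.897 = 18.486 sabins.
Each sq m of panel replacing the walls (plaster on lath) adds (0.94 − 0.04) = 0.90 sabins.
Area = ΔA/Δα = 18.486/0.90 = 20.5 sq m.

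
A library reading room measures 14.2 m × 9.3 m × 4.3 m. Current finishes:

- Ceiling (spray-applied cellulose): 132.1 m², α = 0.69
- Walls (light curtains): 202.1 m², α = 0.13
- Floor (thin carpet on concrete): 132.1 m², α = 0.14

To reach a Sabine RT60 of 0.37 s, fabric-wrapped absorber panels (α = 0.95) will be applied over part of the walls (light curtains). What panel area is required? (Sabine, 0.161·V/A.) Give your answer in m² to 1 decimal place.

Total absorption A₁ = 132.1×0.69 + 202.1×0.13 + 132.1×0.14
  = 91.149 + 26.273 + 18.494 = 135.916 m² sabins.
Required A₂ = 0.161·567.858/0.37 = 247.095 sabins.
Absorption to add: 247.095 − 135.916 = 111.179 sabins.
Each m² of panel replacing the walls (light curtains) adds (0.95 − 0.13) = 0.82 sabins.
Panel area = 111.179 / 0.82 = 135.6 m².

135.6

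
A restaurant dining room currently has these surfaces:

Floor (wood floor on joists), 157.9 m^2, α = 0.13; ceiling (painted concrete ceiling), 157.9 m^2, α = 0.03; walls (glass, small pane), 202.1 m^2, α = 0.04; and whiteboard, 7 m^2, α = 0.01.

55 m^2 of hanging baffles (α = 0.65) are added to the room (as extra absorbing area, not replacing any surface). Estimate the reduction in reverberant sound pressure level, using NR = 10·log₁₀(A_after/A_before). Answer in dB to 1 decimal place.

3.2 dB

Equivalent absorption area: A_before = 157.9*0.13 + 157.9*0.03 + 202.1*0.04 + 7*0.01 = 33.418 m^2.
Added absorption = 55 × 0.65 = 35.750 sabins.
A_after = 33.418 + 35.750 = 69.168 sabins.
Reduction = 10 log₁₀(A_after/A_before) = 10 log₁₀(2.0698) = 3.2 dB.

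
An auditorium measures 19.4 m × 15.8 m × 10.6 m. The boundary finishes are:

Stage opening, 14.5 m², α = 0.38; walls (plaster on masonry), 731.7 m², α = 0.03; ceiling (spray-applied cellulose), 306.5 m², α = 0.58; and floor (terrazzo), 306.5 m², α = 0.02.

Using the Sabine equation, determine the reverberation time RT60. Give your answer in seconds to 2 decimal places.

2.47 seconds

Summing Sᵢαᵢ: 5.510 + 21.951 + 177.770 + 6.130 → A = 211.361 sabins.
Room volume: 3249.112 m³.
RT60 = 0.161 · V / A = 0.161 × 3249.112 / 211.361 = 2.47 s.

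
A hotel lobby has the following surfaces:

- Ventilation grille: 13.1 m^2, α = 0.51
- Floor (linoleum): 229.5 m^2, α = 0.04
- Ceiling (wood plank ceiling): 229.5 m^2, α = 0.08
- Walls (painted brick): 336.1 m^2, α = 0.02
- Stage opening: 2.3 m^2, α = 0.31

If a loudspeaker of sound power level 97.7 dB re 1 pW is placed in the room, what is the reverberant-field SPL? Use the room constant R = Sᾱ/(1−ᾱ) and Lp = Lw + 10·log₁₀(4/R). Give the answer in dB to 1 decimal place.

Σ(Sᵢαᵢ) = 13.1×0.51 + 229.5×0.04 + 229.5×0.08 + 336.1×0.02 + 2.3×0.31 = 41.656; total area S = 810.5 m^2.
ᾱ = 41.656/810.5 = 0.0514; R = Sᾱ/(1−ᾱ) = 41.656/(1−0.0514) = 43.913 m^2.
Lp = 97.7 + 10·log₁₀(4/43.913) = 97.7 + (-10.41) = 87.3 dB.

87.3 dB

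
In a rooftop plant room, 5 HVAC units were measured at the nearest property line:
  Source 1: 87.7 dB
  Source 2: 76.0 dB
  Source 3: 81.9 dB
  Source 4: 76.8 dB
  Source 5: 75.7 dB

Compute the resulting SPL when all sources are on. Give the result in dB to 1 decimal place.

Σ 10^(Lᵢ/10) = 8.686e+08.
Back to dB: 10·log₁₀ Σ = 89.4 dB.

89.4 dB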